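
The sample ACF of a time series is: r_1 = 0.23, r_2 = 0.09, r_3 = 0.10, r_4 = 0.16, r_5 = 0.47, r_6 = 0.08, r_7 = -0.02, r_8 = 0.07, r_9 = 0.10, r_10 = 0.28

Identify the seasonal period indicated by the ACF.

The largest autocorrelation is r_5 = 0.47, with a weaker echo at lag 10 (0.28); the remaining lags stay at or below 0.23. The elevated value at lag 1 (0.23), dropping to 0.09 at lag 2, reflects decaying short-term dependence rather than seasonality.
The dominant spike at lag 5 indicates a seasonal period of 5.

5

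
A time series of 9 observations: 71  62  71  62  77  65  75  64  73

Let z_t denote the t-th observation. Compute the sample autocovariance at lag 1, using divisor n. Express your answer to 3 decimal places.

Mean z̄ = (71 + 62 + 71 + 62 + 77 + 65 + 75 + 64 + 73)/9 = 68.8889
Σ_{t=1}^{8}(z_t−z̄)(z_{t+1}−z̄) = -204.7901
γ_1 = -204.7901 / 9 = -22.754

-22.754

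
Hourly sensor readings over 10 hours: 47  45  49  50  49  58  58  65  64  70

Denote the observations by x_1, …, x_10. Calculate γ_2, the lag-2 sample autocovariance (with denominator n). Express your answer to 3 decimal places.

30.800

Mean x̄ = (47 + 45 + 49 + 50 + 49 + 58 + 58 + 65 + 64 + 70)/10 = 55.5000
Σ_{t=1}^{8}(x_t−x̄)(x_{t+2}−x̄) = 308.0000
γ_2 = 308.0000 / 10 = 30.800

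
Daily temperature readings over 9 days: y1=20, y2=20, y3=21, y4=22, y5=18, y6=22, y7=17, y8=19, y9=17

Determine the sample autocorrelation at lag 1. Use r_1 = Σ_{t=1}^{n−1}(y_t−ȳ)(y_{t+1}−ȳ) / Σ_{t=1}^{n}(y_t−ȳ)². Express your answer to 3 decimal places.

Mean ȳ = (20 + 20 + 21 + 22 + 18 + 22 + 17 + 19 + 17)/9 = 19.5556
Numerator Σ_{t=1}^{8}(y_t−ȳ)(y_{t+1}−ȳ) = -6.6420
Denominator Σ(y_t−ȳ)² = 30.2222
r_1 = -6.6420 / 30.2222 = -0.220

-0.220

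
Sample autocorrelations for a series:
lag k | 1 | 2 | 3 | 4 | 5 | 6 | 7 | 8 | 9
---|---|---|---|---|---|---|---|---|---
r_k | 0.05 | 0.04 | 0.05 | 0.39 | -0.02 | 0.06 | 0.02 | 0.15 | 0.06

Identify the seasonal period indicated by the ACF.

4

The largest autocorrelation is r_4 = 0.39, with a weaker echo at lag 8 (0.15); the remaining lags stay at or below 0.06.
The dominant spike at lag 4 indicates a seasonal period of 4.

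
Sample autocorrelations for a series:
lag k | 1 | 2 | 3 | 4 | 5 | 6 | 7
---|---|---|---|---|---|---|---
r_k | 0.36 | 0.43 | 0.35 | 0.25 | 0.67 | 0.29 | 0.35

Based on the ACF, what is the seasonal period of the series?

5

The largest autocorrelation is r_5 = 0.67; the remaining lags stay at or below 0.43.
The dominant spike at lag 5 indicates a seasonal period of 5.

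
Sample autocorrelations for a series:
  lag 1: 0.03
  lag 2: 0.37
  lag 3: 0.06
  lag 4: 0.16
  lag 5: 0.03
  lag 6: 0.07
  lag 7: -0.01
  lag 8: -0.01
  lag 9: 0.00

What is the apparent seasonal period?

2

The largest autocorrelation is r_2 = 0.37, with a weaker echo at lag 4 (0.16); the remaining lags stay at or below 0.07.
The dominant spike at lag 2 indicates a seasonal period of 2.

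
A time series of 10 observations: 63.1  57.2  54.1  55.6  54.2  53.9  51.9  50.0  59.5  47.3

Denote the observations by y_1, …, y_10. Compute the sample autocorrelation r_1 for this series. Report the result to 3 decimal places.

-0.128

Mean ȳ = (63.1 + 57.2 + 54.1 + 55.6 + 54.2 + 53.9 + 51.9 + 50.0 + 59.5 + 47.3)/10 = 54.6800
Numerator Σ_{t=1}^{9}(y_t−ȳ)(y_{t+1}−ȳ) = -23.7944
Denominator Σ(y_t−ȳ)² = 186.5960
r_1 = -23.7944 / 186.5960 = -0.128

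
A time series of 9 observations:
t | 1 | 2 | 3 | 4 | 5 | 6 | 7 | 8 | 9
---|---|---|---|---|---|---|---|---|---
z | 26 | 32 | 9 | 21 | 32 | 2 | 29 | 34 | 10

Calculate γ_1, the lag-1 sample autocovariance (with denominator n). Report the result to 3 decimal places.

-53.938

Mean z̄ = (26 + 32 + 9 + 21 + 32 + 2 + 29 + 34 + 10)/9 = 21.6667
Σ_{t=1}^{8}(z_t−z̄)(z_{t+1}−z̄) = -485.4444
γ_1 = -485.4444 / 9 = -53.938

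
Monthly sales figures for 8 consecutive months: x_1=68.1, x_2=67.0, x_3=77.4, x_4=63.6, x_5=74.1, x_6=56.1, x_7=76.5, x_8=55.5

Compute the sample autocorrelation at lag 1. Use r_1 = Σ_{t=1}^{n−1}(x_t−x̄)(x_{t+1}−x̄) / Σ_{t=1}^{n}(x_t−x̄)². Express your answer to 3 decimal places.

-0.690

Mean x̄ = (68.1 + 67.0 + 77.4 + 63.6 + 74.1 + 56.1 + 76.5 + 55.5)/8 = 67.2875
Σ(x_t−x̄)(x_{t+1}−x̄) = (-0.2336) + (-2.9073) + (-37.2898) + (-25.1211) + (-76.2148) + (-103.0648) + (-108.5923) = -353.4239
Denominator Σ(x_t−x̄)² = 511.9888
r_1 = -353.4239 / 511.9888 = -0.690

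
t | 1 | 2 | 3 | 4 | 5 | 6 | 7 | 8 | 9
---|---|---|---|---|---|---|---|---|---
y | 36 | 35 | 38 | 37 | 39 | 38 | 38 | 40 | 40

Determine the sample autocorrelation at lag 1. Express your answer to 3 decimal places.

Mean ȳ = (36 + 35 + 38 + 37 + 39 + 38 + 38 + 40 + 40)/9 = 37.8889
Numerator Σ_{t=1}^{8}(y_t−ȳ)(y_{t+1}−ȳ) = 8.8765
Denominator Σ(y_t−ȳ)² = 22.8889
r_1 = 8.8765 / 22.8889 = 0.388

0.388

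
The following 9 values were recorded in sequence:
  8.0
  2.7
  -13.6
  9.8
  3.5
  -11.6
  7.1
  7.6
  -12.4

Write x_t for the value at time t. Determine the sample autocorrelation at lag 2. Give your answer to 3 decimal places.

-0.518

Mean x̄ = (8.0 + 2.7 − 13.6 + 9.8 + 3.5 − 11.6 + 7.1 + 7.6 − 12.4)/9 = 0.1222
Σ(x_t−x̄)(x_{t+2}−x̄) = (-108.1006) + (24.9472) + (-46.3506) + (-113.4451) + (23.5694) + (-87.6562) + (-87.3773) = -394.4132
Denominator Σ(x_t−x̄)² = 760.8956
r_2 = -394.4132 / 760.8956 = -0.518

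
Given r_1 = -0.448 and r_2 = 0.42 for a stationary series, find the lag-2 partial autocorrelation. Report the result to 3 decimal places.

φ_{22} = (r_2 − r_1²) / (1 − r_1²)
r_1² = (-0.448)² = 0.200704
Numerator = 0.42 − 0.2007 = 0.2193; denominator = 1 − 0.2007 = 0.7993
φ_{22} = 0.2193 / 0.7993 = 0.274

0.274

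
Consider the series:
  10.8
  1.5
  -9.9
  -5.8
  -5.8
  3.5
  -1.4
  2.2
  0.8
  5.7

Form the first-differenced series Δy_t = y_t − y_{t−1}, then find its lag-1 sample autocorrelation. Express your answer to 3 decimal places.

First differences Δy: -9.3, -11.4, 4.1, 0.0, 9.3, -4.9, 3.6, -1.4, 4.9
Mean of differences = -0.5667
Numerator Σ(Δy_t−Δȳ)(Δy_{t+1}−Δȳ) = -16.5478
Denominator Σ(Δy_t−Δȳ)² = 379.8000
r_1(Δy) = -16.5478 / 379.8000 = -0.044

-0.044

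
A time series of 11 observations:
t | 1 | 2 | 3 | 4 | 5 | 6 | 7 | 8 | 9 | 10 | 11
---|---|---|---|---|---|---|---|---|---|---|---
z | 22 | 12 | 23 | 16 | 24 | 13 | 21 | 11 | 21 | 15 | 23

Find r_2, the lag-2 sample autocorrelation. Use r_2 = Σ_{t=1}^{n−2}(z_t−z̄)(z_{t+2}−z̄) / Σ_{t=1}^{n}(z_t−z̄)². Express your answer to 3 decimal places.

Mean z̄ = (22 + 12 + 23 + 16 + 24 + 13 + 21 + 11 + 21 + 15 + 23)/11 = 18.2727
Numerator Σ_{t=1}^{9}(z_t−z̄)(z_{t+2}−z̄) = 169.0331
Denominator Σ(z_t−z̄)² = 242.1818
r_2 = 169.0331 / 242.1818 = 0.698

0.698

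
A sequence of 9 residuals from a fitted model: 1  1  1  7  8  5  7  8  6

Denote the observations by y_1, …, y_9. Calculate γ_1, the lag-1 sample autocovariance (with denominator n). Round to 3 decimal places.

4.357

Mean ȳ = (1 + 1 + 1 + 7 + 8 + 5 + 7 + 8 + 6)/9 = 4.8889
Σ_{t=1}^{8}(y_t−ȳ)(y_{t+1}−ȳ) = 39.2099
γ_1 = 39.2099 / 9 = 4.357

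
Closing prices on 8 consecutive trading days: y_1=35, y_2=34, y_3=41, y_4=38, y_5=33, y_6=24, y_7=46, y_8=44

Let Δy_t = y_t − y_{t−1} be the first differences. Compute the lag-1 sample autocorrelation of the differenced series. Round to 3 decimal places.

First differences Δy: -1, 7, -3, -5, -9, 22, -2
Mean of differences = 1.2857
Numerator Σ(Δy_t−Δȳ)(Δy_{t+1}−Δȳ) = -227.0816
Denominator Σ(Δy_t−Δȳ)² = 641.4286
r_1(Δy) = -227.0816 / 641.4286 = -0.354

-0.354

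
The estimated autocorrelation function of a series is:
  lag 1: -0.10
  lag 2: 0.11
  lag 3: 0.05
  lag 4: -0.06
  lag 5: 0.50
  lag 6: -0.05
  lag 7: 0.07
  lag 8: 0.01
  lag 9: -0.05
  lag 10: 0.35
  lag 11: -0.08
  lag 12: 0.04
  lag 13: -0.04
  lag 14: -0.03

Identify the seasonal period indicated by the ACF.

5

The largest autocorrelation is r_5 = 0.50, with a weaker echo at lag 10 (0.35); the remaining lags stay at or below 0.11.
The dominant spike at lag 5 indicates a seasonal period of 5.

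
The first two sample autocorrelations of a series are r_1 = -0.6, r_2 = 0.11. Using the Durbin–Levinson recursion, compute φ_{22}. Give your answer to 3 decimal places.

φ_{22} = (r_2 − r_1²) / (1 − r_1²)
r_1² = (-0.6)² = 0.36
Numerator = 0.11 − 0.3600 = -0.2500; denominator = 1 − 0.3600 = 0.6400
φ_{22} = -0.2500 / 0.6400 = -0.391

-0.391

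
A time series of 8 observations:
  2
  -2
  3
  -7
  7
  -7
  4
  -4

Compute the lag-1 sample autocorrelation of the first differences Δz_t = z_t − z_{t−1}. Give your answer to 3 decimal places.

First differences Δz: -4, 5, -10, 14, -14, 11, -8
Mean of differences = -0.8571
Numerator Σ(Δz_t−Δz̄)(Δz_{t+1}−Δz̄) = -643.5918
Denominator Σ(Δz_t−Δz̄)² = 712.8571
r_1(Δz) = -643.5918 / 712.8571 = -0.903

-0.903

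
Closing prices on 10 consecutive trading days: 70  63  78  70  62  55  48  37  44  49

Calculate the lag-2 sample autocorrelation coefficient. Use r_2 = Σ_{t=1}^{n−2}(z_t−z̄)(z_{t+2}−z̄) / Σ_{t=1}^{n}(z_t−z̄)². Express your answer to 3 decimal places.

0.448

Mean z̄ = (70 + 63 + 78 + 70 + 62 + 55 + 48 + 37 + 44 + 49)/10 = 57.6000
Numerator Σ_{t=1}^{8}(z_t−z̄)(z_{t+2}−z̄) = 696.4800
Denominator Σ(z_t−z̄)² = 1554.4000
r_2 = 696.4800 / 1554.4000 = 0.448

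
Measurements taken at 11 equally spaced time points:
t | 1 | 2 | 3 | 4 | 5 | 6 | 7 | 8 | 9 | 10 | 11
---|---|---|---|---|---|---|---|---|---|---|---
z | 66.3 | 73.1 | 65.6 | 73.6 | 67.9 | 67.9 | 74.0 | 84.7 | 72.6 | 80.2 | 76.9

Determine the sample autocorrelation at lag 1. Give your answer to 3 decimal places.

Mean z̄ = (66.3 + 73.1 + 65.6 + 73.6 + 67.9 + 67.9 + 74.0 + 84.7 + 72.6 + 80.2 + 76.9)/11 = 72.9818
Numerator Σ_{t=1}^{10}(z_t−z̄)(z_{t+1}−z̄) = 44.2669
Denominator Σ(z_t−z̄)² = 357.1364
r_1 = 44.2669 / 357.1364 = 0.124

0.124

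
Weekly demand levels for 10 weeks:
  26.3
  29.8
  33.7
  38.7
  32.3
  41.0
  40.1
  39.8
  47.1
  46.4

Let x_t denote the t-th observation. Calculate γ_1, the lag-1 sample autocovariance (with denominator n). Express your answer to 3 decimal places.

Mean x̄ = (26.3 + 29.8 + 33.7 + 38.7 + 32.3 + 41.0 + 40.1 + 39.8 + 47.1 + 46.4)/10 = 37.5200
Σ_{t=1}^{9}(x_t−x̄)(x_{t+1}−x̄) = 209.0496
γ_1 = 209.0496 / 10 = 20.905

20.905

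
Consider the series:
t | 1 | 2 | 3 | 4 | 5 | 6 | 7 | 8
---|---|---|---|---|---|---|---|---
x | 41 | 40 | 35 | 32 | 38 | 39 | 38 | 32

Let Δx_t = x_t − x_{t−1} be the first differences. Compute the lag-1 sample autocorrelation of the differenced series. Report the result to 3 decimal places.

First differences Δx: -1, -5, -3, 6, 1, -1, -6
Mean of differences = -1.2857
Numerator Σ(Δx_t−Δx̄)(Δx_{t+1}−Δx̄) = 8.7755
Denominator Σ(Δx_t−Δx̄)² = 97.4286
r_1(Δx) = 8.7755 / 97.4286 = 0.090

0.090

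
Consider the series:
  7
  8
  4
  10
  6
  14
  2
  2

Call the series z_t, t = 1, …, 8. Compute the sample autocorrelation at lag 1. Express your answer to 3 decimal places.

Mean z̄ = (7 + 8 + 4 + 10 + 6 + 14 + 2 + 2)/8 = 6.6250
Deviations from mean: 0.3750, 1.3750, -2.6250, 3.3750, -0.6250, 7.3750, -4.6250, -4.6250
Σ(z_t−z̄)(z_{t+1}−z̄) = (0.5156) + (-3.6094) + (-8.8594) + (-2.1094) + (-4.6094) + (-34.1094) + (21.3906) = -31.3906
Denominator Σ(z_t−z̄)² = 117.8750
r_1 = -31.3906 / 117.8750 = -0.266

-0.266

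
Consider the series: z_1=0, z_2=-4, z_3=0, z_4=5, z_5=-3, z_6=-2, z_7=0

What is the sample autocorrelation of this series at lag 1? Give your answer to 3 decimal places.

-0.225

Mean z̄ = (0 − 4 + 0 + 5 − 3 − 2 + 0)/7 = -0.5714
Numerator Σ_{t=1}^{6}(z_t−z̄)(z_{t+1}−z̄) = -11.6122
Denominator Σ(z_t−z̄)² = 51.7143
r_1 = -11.6122 / 51.7143 = -0.225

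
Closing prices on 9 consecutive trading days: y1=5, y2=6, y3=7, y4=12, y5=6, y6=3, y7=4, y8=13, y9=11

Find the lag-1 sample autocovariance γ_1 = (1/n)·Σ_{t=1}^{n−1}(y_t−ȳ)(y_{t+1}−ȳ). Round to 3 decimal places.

Mean ȳ = (5 + 6 + 7 + 12 + 6 + 3 + 4 + 13 + 11)/9 = 7.4444
Σ_{t=1}^{8}(y_t−ȳ)(y_{t+1}−ȳ) = 17.9136
γ_1 = 17.9136 / 9 = 1.990

1.990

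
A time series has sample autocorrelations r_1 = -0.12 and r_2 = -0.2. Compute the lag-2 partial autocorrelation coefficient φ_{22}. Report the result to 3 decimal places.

φ_{22} = (r_2 − r_1²) / (1 − r_1²)
r_1² = (-0.12)² = 0.0144
Numerator = -0.2 − 0.0144 = -0.2144; denominator = 1 − 0.0144 = 0.9856
φ_{22} = -0.2144 / 0.9856 = -0.218

-0.218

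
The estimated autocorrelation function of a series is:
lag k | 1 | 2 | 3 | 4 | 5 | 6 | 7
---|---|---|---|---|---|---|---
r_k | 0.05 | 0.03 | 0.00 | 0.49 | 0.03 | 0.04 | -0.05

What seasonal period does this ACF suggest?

4

The largest autocorrelation is r_4 = 0.49; the remaining lags stay at or below 0.05.
The dominant spike at lag 4 indicates a seasonal period of 4.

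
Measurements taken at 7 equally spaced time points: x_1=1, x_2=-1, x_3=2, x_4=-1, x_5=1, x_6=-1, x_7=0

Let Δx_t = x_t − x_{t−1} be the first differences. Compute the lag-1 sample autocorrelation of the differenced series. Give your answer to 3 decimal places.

-0.877

First differences Δx: -2, 3, -3, 2, -2, 1
Mean of differences = -0.1667
Numerator Σ(Δx_t−Δx̄)(Δx_{t+1}−Δx̄) = -27.0278
Denominator Σ(Δx_t−Δx̄)² = 30.8333
r_1(Δx) = -27.0278 / 30.8333 = -0.877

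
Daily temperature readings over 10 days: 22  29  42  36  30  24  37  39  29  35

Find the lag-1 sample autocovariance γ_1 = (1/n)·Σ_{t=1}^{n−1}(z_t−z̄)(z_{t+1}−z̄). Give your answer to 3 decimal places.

0.991

Mean z̄ = (22 + 29 + 42 + 36 + 30 + 24 + 37 + 39 + 29 + 35)/10 = 32.3000
Σ_{t=1}^{9}(z_t−z̄)(z_{t+1}−z̄) = 9.9100
γ_1 = 9.9100 / 10 = 0.991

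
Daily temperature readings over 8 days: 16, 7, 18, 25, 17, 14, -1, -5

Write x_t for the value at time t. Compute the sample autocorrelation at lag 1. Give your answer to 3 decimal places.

0.415

Mean x̄ = (16 + 7 + 18 + 25 + 17 + 14 − 1 − 5)/8 = 11.3750
Deviations from mean: 4.6250, -4.3750, 6.6250, 13.6250, 5.6250, 2.6250, -12.3750, -16.3750
Σ(x_t−x̄)(x_{t+1}−x̄) = (-20.2344) + (-28.9844) + (90.2656) + (76.6406) + (14.7656) + (-32.4844) + (202.6406) = 302.6094
Denominator Σ(x_t−x̄)² = 729.8750
r_1 = 302.6094 / 729.8750 = 0.415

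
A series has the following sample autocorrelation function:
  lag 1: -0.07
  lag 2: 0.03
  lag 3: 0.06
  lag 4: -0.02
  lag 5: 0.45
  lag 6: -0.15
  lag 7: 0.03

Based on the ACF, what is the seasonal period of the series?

5

The largest autocorrelation is r_5 = 0.45; the remaining lags stay at or below 0.06.
The dominant spike at lag 5 indicates a seasonal period of 5.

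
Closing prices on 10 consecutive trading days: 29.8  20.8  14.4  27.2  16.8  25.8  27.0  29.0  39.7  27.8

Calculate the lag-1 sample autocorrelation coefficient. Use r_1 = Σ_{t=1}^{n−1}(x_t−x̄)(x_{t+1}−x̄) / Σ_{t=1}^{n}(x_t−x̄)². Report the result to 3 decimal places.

0.183

Mean x̄ = (29.8 + 20.8 + 14.4 + 27.2 + 16.8 + 25.8 + 27.0 + 29.0 + 39.7 + 27.8)/10 = 25.8300
Numerator Σ_{t=1}^{9}(x_t−x̄)(x_{t+1}−x̄) = 84.7301
Denominator Σ(x_t−x̄)² = 462.8010
r_1 = 84.7301 / 462.8010 = 0.183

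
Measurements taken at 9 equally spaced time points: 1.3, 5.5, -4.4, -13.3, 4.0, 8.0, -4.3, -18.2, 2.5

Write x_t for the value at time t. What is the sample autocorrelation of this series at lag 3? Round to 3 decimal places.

-0.067

Mean x̄ = (1.3 + 5.5 − 4.4 − 13.3 + 4.0 + 8.0 − 4.3 − 18.2 + 2.5)/9 = -2.1000
Numerator Σ_{t=1}^{6}(x_t−x̄)(x_{t+3}−x̄) = -42.0600
Denominator Σ(x_t−x̄)² = 624.4800
r_3 = -42.0600 / 624.4800 = -0.067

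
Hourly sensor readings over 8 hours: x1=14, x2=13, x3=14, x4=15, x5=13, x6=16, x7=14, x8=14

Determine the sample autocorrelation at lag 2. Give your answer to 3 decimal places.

Mean x̄ = (14 + 13 + 14 + 15 + 13 + 16 + 14 + 14)/8 = 14.1250
Deviations from mean: -0.1250, -1.1250, -0.1250, 0.8750, -1.1250, 1.8750, -0.1250, -0.1250
Σ(x_t−x̄)(x_{t+2}−x̄) = (0.0156) + (-0.9844) + (0.1406) + (1.6406) + (0.1406) + (-0.2344) = 0.7188
Denominator Σ(x_t−x̄)² = 6.8750
r_2 = 0.7188 / 6.8750 = 0.105

0.105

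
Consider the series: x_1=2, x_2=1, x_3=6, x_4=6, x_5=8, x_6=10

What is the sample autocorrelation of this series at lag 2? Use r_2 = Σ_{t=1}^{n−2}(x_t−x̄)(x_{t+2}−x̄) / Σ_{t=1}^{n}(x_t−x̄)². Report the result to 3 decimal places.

Mean x̄ = (2 + 1 + 6 + 6 + 8 + 10)/6 = 5.5000
Numerator Σ_{t=1}^{4}(x_t−x̄)(x_{t+2}−x̄) = -0.5000
Denominator Σ(x_t−x̄)² = 59.5000
r_2 = -0.5000 / 59.5000 = -0.008

-0.008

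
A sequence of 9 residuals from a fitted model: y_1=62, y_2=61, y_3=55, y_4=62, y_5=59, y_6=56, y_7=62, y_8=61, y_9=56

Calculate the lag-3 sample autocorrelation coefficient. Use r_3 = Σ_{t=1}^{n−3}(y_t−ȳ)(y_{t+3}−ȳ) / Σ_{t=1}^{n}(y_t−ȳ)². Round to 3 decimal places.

0.569

Mean ȳ = (62 + 61 + 55 + 62 + 59 + 56 + 62 + 61 + 56)/9 = 59.3333
Σ(y_t−ȳ)(y_{t+3}−ȳ) = (7.1111) + (-0.5556) + (14.4444) + (7.1111) + (-0.5556) + (11.1111) = 38.6667
Denominator Σ(y_t−ȳ)² = 68.0000
r_3 = 38.6667 / 68.0000 = 0.569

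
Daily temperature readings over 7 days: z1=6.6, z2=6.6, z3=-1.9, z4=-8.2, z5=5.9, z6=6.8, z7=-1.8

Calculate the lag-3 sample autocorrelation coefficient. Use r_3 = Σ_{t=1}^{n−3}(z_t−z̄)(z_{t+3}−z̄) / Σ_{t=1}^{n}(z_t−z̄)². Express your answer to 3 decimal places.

-0.042

Mean z̄ = (6.6 + 6.6 − 1.9 − 8.2 + 5.9 + 6.8 − 1.8)/7 = 2.0000
Σ(z_t−z̄)(z_{t+3}−z̄) = (-46.9200) + (17.9400) + (-18.7200) + (38.7600) = -8.9400
Denominator Σ(z_t−z̄)² = 214.2600
r_3 = -8.9400 / 214.2600 = -0.042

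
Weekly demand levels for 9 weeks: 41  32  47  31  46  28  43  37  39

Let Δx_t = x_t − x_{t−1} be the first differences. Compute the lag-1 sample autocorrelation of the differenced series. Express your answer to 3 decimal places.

-0.913

First differences Δx: -9, 15, -16, 15, -18, 15, -6, 2
Mean of differences = -0.2500
Numerator Σ(Δx_t−Δx̄)(Δx_{t+1}−Δx̄) = -1255.8125
Denominator Σ(Δx_t−Δx̄)² = 1375.5000
r_1(Δx) = -1255.8125 / 1375.5000 = -0.913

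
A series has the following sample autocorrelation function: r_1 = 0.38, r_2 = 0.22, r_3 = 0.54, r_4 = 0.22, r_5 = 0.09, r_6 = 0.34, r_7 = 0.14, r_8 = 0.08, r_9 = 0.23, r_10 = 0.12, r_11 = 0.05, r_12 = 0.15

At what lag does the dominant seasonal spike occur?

The largest autocorrelation is r_3 = 0.54; the remaining lags stay at or below 0.38. The elevated value at lag 1 (0.38), dropping to 0.22 at lag 2, reflects decaying short-term dependence rather than seasonality.
The dominant spike at lag 3 indicates a seasonal period of 3.

3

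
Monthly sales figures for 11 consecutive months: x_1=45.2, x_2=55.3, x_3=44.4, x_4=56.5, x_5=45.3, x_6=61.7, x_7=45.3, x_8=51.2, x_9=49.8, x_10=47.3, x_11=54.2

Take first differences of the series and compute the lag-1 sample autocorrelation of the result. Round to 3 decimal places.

-0.847

First differences Δx: 10.1, -10.9, 12.1, -11.2, 16.4, -16.4, 5.9, -1.4, -2.5, 6.9
Mean of differences = 0.9000
Numerator Σ(Δx_t−Δx̄)(Δx_{t+1}−Δx̄) = -942.5200
Denominator Σ(Δx_t−Δx̄)² = 1113.1200
r_1(Δx) = -942.5200 / 1113.1200 = -0.847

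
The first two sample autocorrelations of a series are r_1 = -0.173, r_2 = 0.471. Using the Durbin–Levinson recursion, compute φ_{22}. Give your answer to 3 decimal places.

φ_{22} = (r_2 − r_1²) / (1 − r_1²)
r_1² = (-0.173)² = 0.029929
Numerator = 0.471 − 0.0299 = 0.4411; denominator = 1 − 0.0299 = 0.9701
φ_{22} = 0.4411 / 0.9701 = 0.455

0.455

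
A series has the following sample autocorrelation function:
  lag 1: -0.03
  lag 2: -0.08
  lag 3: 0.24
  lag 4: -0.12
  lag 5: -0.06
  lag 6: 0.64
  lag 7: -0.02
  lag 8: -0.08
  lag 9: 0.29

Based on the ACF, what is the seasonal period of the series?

6

The largest autocorrelation is r_6 = 0.64; the remaining lags stay at or below 0.29.
The dominant spike at lag 6 indicates a seasonal period of 6.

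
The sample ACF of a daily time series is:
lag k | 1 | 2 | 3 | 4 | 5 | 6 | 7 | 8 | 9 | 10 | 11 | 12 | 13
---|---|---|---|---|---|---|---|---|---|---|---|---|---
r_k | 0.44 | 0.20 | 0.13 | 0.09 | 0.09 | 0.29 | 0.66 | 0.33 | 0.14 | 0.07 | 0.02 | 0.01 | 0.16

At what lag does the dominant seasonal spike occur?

The largest autocorrelation is r_7 = 0.66; the remaining lags stay at or below 0.44. The elevated value at lag 1 (0.44), dropping to 0.20 at lag 2, reflects decaying short-term dependence rather than seasonality.
The dominant spike at lag 7 indicates a seasonal period of 7.

7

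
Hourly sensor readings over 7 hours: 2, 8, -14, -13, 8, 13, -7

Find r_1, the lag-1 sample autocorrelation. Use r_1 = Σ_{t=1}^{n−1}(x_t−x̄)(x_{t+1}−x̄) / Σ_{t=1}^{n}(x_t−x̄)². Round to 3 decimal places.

Mean x̄ = (2 + 8 − 14 − 13 + 8 + 13 − 7)/7 = -0.4286
Deviations from mean: 2.4286, 8.4286, -13.5714, -12.5714, 8.4286, 13.4286, -6.5714
Σ(x_t−x̄)(x_{t+1}−x̄) = (20.4694) + (-114.3878) + (170.6122) + (-105.9592) + (113.1837) + (-88.2449) = -4.3265
Denominator Σ(x_t−x̄)² = 713.7143
r_1 = -4.3265 / 713.7143 = -0.006

-0.006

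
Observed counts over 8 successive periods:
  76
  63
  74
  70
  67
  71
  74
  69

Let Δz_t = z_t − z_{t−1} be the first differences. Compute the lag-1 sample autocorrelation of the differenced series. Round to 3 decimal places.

-0.503

First differences Δz: -13, 11, -4, -3, 4, 3, -5
Mean of differences = -1.0000
Numerator Σ(Δz_t−Δz̄)(Δz_{t+1}−Δz̄) = -180.0000
Denominator Σ(Δz_t−Δz̄)² = 358.0000
r_1(Δz) = -180.0000 / 358.0000 = -0.503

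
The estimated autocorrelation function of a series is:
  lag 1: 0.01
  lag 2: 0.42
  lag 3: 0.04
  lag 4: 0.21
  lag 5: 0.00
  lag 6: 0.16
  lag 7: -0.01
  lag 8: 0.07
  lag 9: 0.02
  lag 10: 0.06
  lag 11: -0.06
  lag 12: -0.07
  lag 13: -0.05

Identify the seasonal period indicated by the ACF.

2

The largest autocorrelation is r_2 = 0.42, with weaker echoes at lags 4 (0.21) and 6 (0.16); the remaining lags stay at or below 0.07.
The dominant spike at lag 2 indicates a seasonal period of 2.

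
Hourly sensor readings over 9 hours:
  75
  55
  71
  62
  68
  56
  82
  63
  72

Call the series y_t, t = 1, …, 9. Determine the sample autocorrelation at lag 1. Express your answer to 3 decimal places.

Mean ȳ = (75 + 55 + 71 + 62 + 68 + 56 + 82 + 63 + 72)/9 = 67.1111
Numerator Σ_{t=1}^{8}(y_t−ȳ)(y_{t+1}−ȳ) = -423.6790
Denominator Σ(y_t−ȳ)² = 636.8889
r_1 = -423.6790 / 636.8889 = -0.665

-0.665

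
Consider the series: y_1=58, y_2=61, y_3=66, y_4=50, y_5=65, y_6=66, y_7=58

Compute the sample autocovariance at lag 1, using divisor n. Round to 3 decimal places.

Mean ȳ = (58 + 61 + 66 + 50 + 65 + 66 + 58)/7 = 60.5714
Σ_{t=1}^{6}(y_t−ȳ)(y_{t+1}−ȳ) = -92.8980
γ_1 = -92.8980 / 7 = -13.271

-13.271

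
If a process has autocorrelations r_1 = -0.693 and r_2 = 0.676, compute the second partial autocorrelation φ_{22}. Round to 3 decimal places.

0.377

φ_{22} = (r_2 − r_1²) / (1 − r_1²)
r_1² = (-0.693)² = 0.480249
Numerator = 0.676 − 0.4802 = 0.1958; denominator = 1 − 0.4802 = 0.5198
φ_{22} = 0.1958 / 0.5198 = 0.377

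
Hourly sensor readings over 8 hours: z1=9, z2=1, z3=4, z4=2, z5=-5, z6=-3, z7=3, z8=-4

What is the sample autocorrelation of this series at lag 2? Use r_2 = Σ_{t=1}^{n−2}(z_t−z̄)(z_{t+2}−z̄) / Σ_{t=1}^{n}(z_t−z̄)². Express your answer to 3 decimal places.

Mean z̄ = (9 + 1 + 4 + 2 − 5 − 3 + 3 − 4)/8 = 0.8750
Deviations from mean: 8.1250, 0.1250, 3.1250, 1.1250, -5.8750, -3.8750, 2.1250, -4.8750
Numerator Σ_{t=1}^{6}(z_t−z̄)(z_{t+2}−z̄) = 9.2188
Denominator Σ(z_t−z̄)² = 154.8750
r_2 = 9.2188 / 154.8750 = 0.060

0.060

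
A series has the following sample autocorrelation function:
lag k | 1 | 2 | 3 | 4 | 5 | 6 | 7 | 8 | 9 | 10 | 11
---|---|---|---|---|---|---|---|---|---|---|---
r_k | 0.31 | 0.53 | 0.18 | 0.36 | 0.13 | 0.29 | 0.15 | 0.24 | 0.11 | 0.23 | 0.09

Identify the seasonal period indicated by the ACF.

The largest autocorrelation is r_2 = 0.53, with a weaker echo at lag 4 (0.36); the remaining lags stay at or below 0.31.
The dominant spike at lag 2 indicates a seasonal period of 2.

2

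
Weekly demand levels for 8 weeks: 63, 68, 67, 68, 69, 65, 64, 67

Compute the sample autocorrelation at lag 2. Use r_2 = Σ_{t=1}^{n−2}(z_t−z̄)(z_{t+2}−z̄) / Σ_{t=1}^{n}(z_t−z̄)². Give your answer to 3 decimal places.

Mean z̄ = (63 + 68 + 67 + 68 + 69 + 65 + 64 + 67)/8 = 66.3750
Deviations from mean: -3.3750, 1.6250, 0.6250, 1.6250, 2.6250, -1.3750, -2.3750, 0.6250
Σ(z_t−z̄)(z_{t+2}−z̄) = (-2.1094) + (2.6406) + (1.6406) + (-2.2344) + (-6.2344) + (-0.8594) = -7.1563
Denominator Σ(z_t−z̄)² = 31.8750
r_2 = -7.1563 / 31.8750 = -0.225

-0.225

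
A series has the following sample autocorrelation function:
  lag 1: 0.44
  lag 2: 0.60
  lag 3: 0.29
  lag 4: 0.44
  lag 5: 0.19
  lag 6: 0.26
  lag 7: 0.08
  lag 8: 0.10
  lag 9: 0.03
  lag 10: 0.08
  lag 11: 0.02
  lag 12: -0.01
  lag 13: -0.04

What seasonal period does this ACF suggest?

The largest autocorrelation is r_2 = 0.60; the remaining lags stay at or below 0.44.
The dominant spike at lag 2 indicates a seasonal period of 2.

2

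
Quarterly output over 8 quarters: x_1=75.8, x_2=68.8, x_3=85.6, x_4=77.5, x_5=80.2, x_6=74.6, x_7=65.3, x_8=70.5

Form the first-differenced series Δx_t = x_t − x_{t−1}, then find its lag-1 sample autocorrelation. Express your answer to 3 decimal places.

-0.532

First differences Δx: -7.0, 16.8, -8.1, 2.7, -5.6, -9.3, 5.2
Mean of differences = -0.7571
Numerator Σ(Δx_t−Δx̄)(Δx_{t+1}−Δx̄) = -290.1733
Denominator Σ(Δx_t−Δx̄)² = 545.0171
r_1(Δx) = -290.1733 / 545.0171 = -0.532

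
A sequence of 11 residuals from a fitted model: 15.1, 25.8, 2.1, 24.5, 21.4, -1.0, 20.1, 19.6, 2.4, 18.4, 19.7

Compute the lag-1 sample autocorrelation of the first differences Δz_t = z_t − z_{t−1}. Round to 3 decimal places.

First differences Δz: 10.7, -23.7, 22.4, -3.1, -22.4, 21.1, -0.5, -17.2, 16.0, 1.3
Mean of differences = 0.4600
Numerator Σ(Δz_t−Δz̄)(Δz_{t+1}−Δz̄) = -1510.2676
Denominator Σ(Δz_t−Δz̄)² = 2686.1840
r_1(Δz) = -1510.2676 / 2686.1840 = -0.562

-0.562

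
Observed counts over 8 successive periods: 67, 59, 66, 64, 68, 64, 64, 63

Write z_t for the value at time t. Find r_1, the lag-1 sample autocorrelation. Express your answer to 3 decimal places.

Mean z̄ = (67 + 59 + 66 + 64 + 68 + 64 + 64 + 63)/8 = 64.3750
Deviations from mean: 2.6250, -5.3750, 1.6250, -0.3750, 3.6250, -0.3750, -0.3750, -1.3750
Σ(z_t−z̄)(z_{t+1}−z̄) = (-14.1094) + (-8.7344) + (-0.6094) + (-1.3594) + (-1.3594) + (0.1406) + (0.5156) = -25.5156
Denominator Σ(z_t−z̄)² = 53.8750
r_1 = -25.5156 / 53.8750 = -0.474

-0.474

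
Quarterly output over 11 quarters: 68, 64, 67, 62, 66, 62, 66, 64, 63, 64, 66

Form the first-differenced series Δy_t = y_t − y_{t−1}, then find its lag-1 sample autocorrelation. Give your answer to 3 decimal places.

-0.781

First differences Δy: -4, 3, -5, 4, -4, 4, -2, -1, 1, 2
Mean of differences = -0.2000
Numerator Σ(Δy_t−Δȳ)(Δy_{t+1}−Δȳ) = -84.0400
Denominator Σ(Δy_t−Δȳ)² = 107.6000
r_1(Δy) = -84.0400 / 107.6000 = -0.781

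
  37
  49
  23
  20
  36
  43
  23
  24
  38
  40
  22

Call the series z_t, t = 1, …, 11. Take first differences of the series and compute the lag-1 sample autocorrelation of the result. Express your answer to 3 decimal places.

-0.167

First differences Δz: 12, -26, -3, 16, 7, -20, 1, 14, 2, -18
Mean of differences = -1.5000
Numerator Σ(Δz_t−Δz̄)(Δz_{t+1}−Δz̄) = -339.7500
Denominator Σ(Δz_t−Δz̄)² = 2036.5000
r_1(Δz) = -339.7500 / 2036.5000 = -0.167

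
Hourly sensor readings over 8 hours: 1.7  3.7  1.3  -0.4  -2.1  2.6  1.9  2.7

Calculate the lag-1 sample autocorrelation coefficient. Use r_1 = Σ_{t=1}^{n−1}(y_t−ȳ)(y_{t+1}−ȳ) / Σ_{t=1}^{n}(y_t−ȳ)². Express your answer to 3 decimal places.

0.166

Mean ȳ = (1.7 + 3.7 + 1.3 − 0.4 − 2.1 + 2.6 + 1.9 + 2.7)/8 = 1.4250
Σ(y_t−ȳ)(y_{t+1}−ȳ) = (0.6256) + (-0.2844) + (0.2281) + (6.4331) + (-4.1419) + (0.5581) + (0.6056) = 4.0244
Denominator Σ(y_t−ȳ)² = 24.2550
r_1 = 4.0244 / 24.2550 = 0.166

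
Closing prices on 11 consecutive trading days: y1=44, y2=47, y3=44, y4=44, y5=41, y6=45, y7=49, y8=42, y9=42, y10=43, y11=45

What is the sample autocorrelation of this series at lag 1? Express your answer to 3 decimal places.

-0.060

Mean ȳ = (44 + 47 + 44 + 44 + 41 + 45 + 49 + 42 + 42 + 43 + 45)/11 = 44.1818
Numerator Σ_{t=1}^{10}(y_t−ȳ)(y_{t+1}−ȳ) = -3.2149
Denominator Σ(y_t−ȳ)² = 53.6364
r_1 = -3.2149 / 53.6364 = -0.060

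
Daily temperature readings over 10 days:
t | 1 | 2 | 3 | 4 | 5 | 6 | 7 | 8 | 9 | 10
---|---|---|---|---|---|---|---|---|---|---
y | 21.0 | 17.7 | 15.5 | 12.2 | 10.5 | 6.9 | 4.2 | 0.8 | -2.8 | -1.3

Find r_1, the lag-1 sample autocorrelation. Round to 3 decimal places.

0.731

Mean ȳ = (21.0 + 17.7 + 15.5 + 12.2 + 10.5 + 6.9 + 4.2 + 0.8 − 2.8 − 1.3)/10 = 8.4700
Numerator Σ_{t=1}^{9}(y_t−ȳ)(y_{t+1}−ȳ) = 447.1491
Denominator Σ(y_t−ȳ)² = 611.6410
r_1 = 447.1491 / 611.6410 = 0.731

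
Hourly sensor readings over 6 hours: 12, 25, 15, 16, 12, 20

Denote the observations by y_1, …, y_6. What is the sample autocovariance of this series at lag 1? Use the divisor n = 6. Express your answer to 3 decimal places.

-10.685

Mean ȳ = (12 + 25 + 15 + 16 + 12 + 20)/6 = 16.6667
Σ_{t=1}^{5}(y_t−ȳ)(y_{t+1}−ȳ) = -64.1111
γ_1 = -64.1111 / 6 = -10.685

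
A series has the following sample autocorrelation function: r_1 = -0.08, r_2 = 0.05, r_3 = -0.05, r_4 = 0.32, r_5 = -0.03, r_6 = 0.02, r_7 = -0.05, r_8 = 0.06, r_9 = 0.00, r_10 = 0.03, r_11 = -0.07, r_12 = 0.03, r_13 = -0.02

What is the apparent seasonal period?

4

The largest autocorrelation is r_4 = 0.32; the remaining lags stay at or below 0.06.
The dominant spike at lag 4 indicates a seasonal period of 4.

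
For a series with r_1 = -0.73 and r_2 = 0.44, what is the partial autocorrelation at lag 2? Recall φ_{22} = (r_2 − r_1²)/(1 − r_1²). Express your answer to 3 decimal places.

-0.199

φ_{22} = (r_2 − r_1²) / (1 − r_1²)
r_1² = (-0.73)² = 0.5329
Numerator = 0.44 − 0.5329 = -0.0929; denominator = 1 − 0.5329 = 0.4671
φ_{22} = -0.0929 / 0.4671 = -0.199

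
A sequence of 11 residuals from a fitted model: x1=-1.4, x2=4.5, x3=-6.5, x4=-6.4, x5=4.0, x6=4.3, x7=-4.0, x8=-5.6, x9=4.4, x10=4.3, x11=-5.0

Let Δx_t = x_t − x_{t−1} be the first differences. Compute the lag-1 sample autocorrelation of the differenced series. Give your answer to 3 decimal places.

First differences Δx: 5.9, -11.0, 0.1, 10.4, 0.3, -8.3, -1.6, 10.0, -0.1, -9.3
Mean of differences = -0.3600
Numerator Σ(Δx_t−Δx̄)(Δx_{t+1}−Δx̄) = -67.3216
Denominator Σ(Δx_t−Δx̄)² = 520.7240
r_1(Δx) = -67.3216 / 520.7240 = -0.129

-0.129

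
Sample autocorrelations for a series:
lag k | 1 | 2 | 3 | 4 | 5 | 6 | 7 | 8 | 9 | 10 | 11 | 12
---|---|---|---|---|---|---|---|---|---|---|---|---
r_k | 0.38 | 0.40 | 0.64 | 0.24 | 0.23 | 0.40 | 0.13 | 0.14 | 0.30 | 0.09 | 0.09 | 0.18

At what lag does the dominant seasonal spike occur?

The largest autocorrelation is r_3 = 0.64; the remaining lags stay at or below 0.40.
The dominant spike at lag 3 indicates a seasonal period of 3.

3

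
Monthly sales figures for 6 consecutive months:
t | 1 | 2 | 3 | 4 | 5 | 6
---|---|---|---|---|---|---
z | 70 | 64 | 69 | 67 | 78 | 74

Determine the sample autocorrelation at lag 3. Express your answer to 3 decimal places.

Mean z̄ = (70 + 64 + 69 + 67 + 78 + 74)/6 = 70.3333
Deviations from mean: -0.3333, -6.3333, -1.3333, -3.3333, 7.6667, 3.6667
Σ(z_t−z̄)(z_{t+3}−z̄) = (1.1111) + (-48.5556) + (-4.8889) = -52.3333
Denominator Σ(z_t−z̄)² = 125.3333
r_3 = -52.3333 / 125.3333 = -0.418

-0.418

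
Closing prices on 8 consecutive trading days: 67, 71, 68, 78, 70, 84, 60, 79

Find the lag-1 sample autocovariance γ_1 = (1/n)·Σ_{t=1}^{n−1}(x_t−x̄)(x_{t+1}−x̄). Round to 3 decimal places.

-34.861

Mean x̄ = (67 + 71 + 68 + 78 + 70 + 84 + 60 + 79)/8 = 72.1250
Deviations: -5.1250, -1.1250, -4.1250, 5.8750, -2.1250, 11.8750, -12.1250, 6.8750
Σ_{t=1}^{7}(x_t−x̄)(x_{t+1}−x̄) = -278.8906
γ_1 = -278.8906 / 8 = -34.861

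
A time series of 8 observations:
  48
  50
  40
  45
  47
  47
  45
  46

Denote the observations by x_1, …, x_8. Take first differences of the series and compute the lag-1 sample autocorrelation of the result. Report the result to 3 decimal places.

First differences Δx: 2, -10, 5, 2, 0, -2, 1
Mean of differences = -0.2857
Numerator Σ(Δx_t−Δx̄)(Δx_{t+1}−Δx̄) = -63.5102
Denominator Σ(Δx_t−Δx̄)² = 137.4286
r_1(Δx) = -63.5102 / 137.4286 = -0.462

-0.462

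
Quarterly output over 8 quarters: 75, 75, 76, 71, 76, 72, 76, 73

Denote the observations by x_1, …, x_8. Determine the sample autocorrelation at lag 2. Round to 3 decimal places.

Mean x̄ = (75 + 75 + 76 + 71 + 76 + 72 + 76 + 73)/8 = 74.2500
Deviations from mean: 0.7500, 0.7500, 1.7500, -3.2500, 1.7500, -2.2500, 1.7500, -1.2500
Σ(x_t−x̄)(x_{t+2}−x̄) = (1.3125) + (-2.4375) + (3.0625) + (7.3125) + (3.0625) + (2.8125) = 15.1250
Denominator Σ(x_t−x̄)² = 27.5000
r_2 = 15.1250 / 27.5000 = 0.550

0.550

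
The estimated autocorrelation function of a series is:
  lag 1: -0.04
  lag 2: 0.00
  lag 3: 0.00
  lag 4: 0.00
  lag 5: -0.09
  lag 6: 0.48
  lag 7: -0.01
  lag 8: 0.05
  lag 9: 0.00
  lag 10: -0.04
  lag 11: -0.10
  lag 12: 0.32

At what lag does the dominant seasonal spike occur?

The largest autocorrelation is r_6 = 0.48, with a weaker echo at lag 12 (0.32); the remaining lags stay at or below 0.05.
The dominant spike at lag 6 indicates a seasonal period of 6.

6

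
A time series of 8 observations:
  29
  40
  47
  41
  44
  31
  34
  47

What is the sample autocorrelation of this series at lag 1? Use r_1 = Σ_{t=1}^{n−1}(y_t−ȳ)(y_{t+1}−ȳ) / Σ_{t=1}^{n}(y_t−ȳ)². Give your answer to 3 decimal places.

-0.047

Mean ȳ = (29 + 40 + 47 + 41 + 44 + 31 + 34 + 47)/8 = 39.1250
Deviations from mean: -10.1250, 0.8750, 7.8750, 1.8750, 4.8750, -8.1250, -5.1250, 7.8750
Σ(y_t−ȳ)(y_{t+1}−ȳ) = (-8.8594) + (6.8906) + (14.7656) + (9.1406) + (-39.6094) + (41.6406) + (-40.3594) = -16.3906
Denominator Σ(y_t−ȳ)² = 346.8750
r_1 = -16.3906 / 346.8750 = -0.047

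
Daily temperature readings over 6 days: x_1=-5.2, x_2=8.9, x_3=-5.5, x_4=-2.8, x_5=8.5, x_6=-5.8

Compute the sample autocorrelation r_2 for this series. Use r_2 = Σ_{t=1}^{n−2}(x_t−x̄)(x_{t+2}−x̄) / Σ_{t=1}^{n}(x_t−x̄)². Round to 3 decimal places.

Mean x̄ = (-5.2 + 8.9 − 5.5 − 2.8 + 8.5 − 5.8)/6 = -0.3167
Deviations from mean: -4.8833, 9.2167, -5.1833, -2.4833, 8.8167, -5.4833
Σ(x_t−x̄)(x_{t+2}−x̄) = (25.3119) + (-22.8881) + (-45.6997) + (13.6169) = -29.6589
Denominator Σ(x_t−x̄)² = 249.6283
r_2 = -29.6589 / 249.6283 = -0.119

-0.119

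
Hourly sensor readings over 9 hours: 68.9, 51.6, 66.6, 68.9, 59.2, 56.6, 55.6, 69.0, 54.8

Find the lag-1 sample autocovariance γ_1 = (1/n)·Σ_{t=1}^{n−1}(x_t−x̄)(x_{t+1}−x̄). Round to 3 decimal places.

Mean x̄ = (68.9 + 51.6 + 66.6 + 68.9 + 59.2 + 56.6 + 55.6 + 69.0 + 54.8)/9 = 61.2444
Σ_{t=1}^{8}(x_t−x̄)(x_{t+1}−x̄) = -158.1820
γ_1 = -158.1820 / 9 = -17.576

-17.576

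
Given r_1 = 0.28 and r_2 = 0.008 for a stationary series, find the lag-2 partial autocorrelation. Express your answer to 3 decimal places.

φ_{22} = (r_2 − r_1²) / (1 − r_1²)
r_1² = (0.28)² = 0.0784
Numerator = 0.008 − 0.0784 = -0.0704; denominator = 1 − 0.0784 = 0.9216
φ_{22} = -0.0704 / 0.9216 = -0.076

-0.076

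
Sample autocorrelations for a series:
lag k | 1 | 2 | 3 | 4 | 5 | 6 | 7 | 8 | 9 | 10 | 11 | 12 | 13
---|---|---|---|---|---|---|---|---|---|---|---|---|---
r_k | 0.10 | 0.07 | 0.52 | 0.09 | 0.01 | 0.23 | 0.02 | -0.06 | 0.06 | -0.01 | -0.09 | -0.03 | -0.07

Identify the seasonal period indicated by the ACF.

The largest autocorrelation is r_3 = 0.52, with a weaker echo at lag 6 (0.23); the remaining lags stay at or below 0.10.
The dominant spike at lag 3 indicates a seasonal period of 3.

3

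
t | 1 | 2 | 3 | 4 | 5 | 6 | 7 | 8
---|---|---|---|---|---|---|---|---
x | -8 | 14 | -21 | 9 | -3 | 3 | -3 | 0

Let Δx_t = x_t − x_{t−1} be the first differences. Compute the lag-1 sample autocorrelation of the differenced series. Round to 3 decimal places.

-0.810

First differences Δx: 22, -35, 30, -12, 6, -6, 3
Mean of differences = 1.1429
Numerator Σ(Δx_t−Δx̄)(Δx_{t+1}−Δx̄) = -2287.8776
Denominator Σ(Δx_t−Δx̄)² = 2824.8571
r_1(Δx) = -2287.8776 / 2824.8571 = -0.810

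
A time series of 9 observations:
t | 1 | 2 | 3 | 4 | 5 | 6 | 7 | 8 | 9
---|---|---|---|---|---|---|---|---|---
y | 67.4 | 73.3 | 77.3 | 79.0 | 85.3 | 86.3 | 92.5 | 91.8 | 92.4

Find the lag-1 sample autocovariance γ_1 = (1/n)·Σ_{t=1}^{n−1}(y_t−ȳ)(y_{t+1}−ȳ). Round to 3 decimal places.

47.365

Mean ȳ = (67.4 + 73.3 + 77.3 + 79.0 + 85.3 + 86.3 + 92.5 + 91.8 + 92.4)/9 = 82.8111
Σ_{t=1}^{8}(y_t−ȳ)(y_{t+1}−ȳ) = 426.2843
γ_1 = 426.2843 / 9 = 47.365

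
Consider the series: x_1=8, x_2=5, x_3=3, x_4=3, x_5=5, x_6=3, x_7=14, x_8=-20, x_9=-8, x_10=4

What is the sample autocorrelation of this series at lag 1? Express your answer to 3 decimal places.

Mean x̄ = (8 + 5 + 3 + 3 + 5 + 3 + 14 − 20 − 8 + 4)/10 = 1.7000
Numerator Σ_{t=1}^{9}(x_t−x̄)(x_{t+1}−x̄) = -27.3900
Denominator Σ(x_t−x̄)² = 788.1000
r_1 = -27.3900 / 788.1000 = -0.035

-0.035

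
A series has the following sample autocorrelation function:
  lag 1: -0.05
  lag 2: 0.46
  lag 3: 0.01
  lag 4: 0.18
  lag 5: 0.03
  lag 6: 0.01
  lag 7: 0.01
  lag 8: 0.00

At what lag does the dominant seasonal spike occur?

The largest autocorrelation is r_2 = 0.46, with a weaker echo at lag 4 (0.18); the remaining lags stay at or below 0.03.
The dominant spike at lag 2 indicates a seasonal period of 2.

2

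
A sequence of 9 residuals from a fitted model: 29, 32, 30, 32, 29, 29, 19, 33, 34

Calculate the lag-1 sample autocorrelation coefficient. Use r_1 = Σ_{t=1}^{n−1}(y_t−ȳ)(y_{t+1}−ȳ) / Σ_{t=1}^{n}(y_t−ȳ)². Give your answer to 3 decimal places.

-0.097

Mean ȳ = (29 + 32 + 30 + 32 + 29 + 29 + 19 + 33 + 34)/9 = 29.6667
Numerator Σ_{t=1}^{8}(y_t−ȳ)(y_{t+1}−ȳ) = -15.1111
Denominator Σ(y_t−ȳ)² = 156.0000
r_1 = -15.1111 / 156.0000 = -0.097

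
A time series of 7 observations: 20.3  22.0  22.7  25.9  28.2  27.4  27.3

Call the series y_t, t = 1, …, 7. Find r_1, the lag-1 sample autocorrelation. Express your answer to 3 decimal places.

Mean ȳ = (20.3 + 22.0 + 22.7 + 25.9 + 28.2 + 27.4 + 27.3)/7 = 24.8286
Deviations from mean: -4.5286, -2.8286, -2.1286, 1.0714, 3.3714, 2.5714, 2.4714
Σ(y_t−ȳ)(y_{t+1}−ȳ) = (12.8094) + (6.0208) + (-2.2806) + (3.6122) + (8.6694) + (6.3551) = 35.1863
Denominator Σ(y_t−ȳ)² = 58.2743
r_1 = 35.1863 / 58.2743 = 0.604

0.604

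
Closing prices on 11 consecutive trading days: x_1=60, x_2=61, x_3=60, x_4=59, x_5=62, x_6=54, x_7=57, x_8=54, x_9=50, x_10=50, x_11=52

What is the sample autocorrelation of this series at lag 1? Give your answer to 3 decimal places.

Mean x̄ = (60 + 61 + 60 + 59 + 62 + 54 + 57 + 54 + 50 + 50 + 52)/11 = 56.2727
Numerator Σ_{t=1}^{10}(x_t−x̄)(x_{t+1}−x̄) = 125.1074
Denominator Σ(x_t−x̄)² = 198.1818
r_1 = 125.1074 / 198.1818 = 0.631

0.631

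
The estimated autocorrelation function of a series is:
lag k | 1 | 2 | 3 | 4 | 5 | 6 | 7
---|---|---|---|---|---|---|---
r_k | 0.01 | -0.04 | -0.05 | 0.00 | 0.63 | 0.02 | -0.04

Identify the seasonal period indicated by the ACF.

The largest autocorrelation is r_5 = 0.63; the remaining lags stay at or below 0.02.
The dominant spike at lag 5 indicates a seasonal period of 5.

5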